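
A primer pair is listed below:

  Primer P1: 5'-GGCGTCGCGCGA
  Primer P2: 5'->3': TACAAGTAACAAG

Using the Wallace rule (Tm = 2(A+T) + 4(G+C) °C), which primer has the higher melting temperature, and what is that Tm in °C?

Primer P1: A+T=2, G+C=10 → Tm = 2(2)+4(10) = 44°C
Primer P2: A+T=9, G+C=4 → Tm = 2(9)+4(4) = 34°C
44°C vs 34°C → primer P1 is higher.

Primer P1, 44°C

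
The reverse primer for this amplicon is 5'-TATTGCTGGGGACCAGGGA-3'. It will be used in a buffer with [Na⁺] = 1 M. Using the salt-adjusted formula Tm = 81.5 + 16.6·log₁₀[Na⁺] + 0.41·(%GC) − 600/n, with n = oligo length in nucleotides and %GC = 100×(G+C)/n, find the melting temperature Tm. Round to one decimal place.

73.7°C

Length n = 19. Base counts: T=4, G=8, C=3, A=4
G+C = 11, so %GC = 11/19 × 100 = 57.895%
Salt term: 16.6 × (0) = 0
GC term: 0.41 × 57.895 = 23.737; length term: −600/19 = −31.579
Tm = 81.5 + (0) + 23.737 − 31.579 = 73.658 → 73.7°C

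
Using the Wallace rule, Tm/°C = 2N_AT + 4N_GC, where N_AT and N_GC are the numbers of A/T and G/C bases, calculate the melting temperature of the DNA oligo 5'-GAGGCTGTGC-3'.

34°C

Base counts: G=5, C=2, T=2, A=1
So N_AT = 3 and N_GC = 7.
Tm = 2×3 + 4×7 = 34°C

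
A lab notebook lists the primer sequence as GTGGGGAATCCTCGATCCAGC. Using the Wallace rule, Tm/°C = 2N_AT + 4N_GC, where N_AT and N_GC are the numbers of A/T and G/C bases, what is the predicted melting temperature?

68°C

Base counts: T=4, G=7, C=6, A=4
A+T = 8, G+C = 13
Tm = 2(8) + 4(13) = 16 + 52 = 68°C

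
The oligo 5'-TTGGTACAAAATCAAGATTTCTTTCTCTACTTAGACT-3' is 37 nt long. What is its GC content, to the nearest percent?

Counting bases: A=11, G=4, T=15, C=7
G+C = 4 + 7 = 11 out of 37 bases
%GC = 11/37 × 100 = 29.73% ≈ 30%

30%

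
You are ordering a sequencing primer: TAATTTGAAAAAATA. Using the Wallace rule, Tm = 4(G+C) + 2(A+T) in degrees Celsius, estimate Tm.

T=5, C=0, A=9, G=1
So N_AT = 14 and N_GC = 1.
Tm = 2(14) + 4(1) = 28 + 4 = 32°C

32°C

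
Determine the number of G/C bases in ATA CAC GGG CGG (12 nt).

Scanning the sequence gives C=3, A=3, T=1, G=5.
Total G or C: 5 + 3 = 8

8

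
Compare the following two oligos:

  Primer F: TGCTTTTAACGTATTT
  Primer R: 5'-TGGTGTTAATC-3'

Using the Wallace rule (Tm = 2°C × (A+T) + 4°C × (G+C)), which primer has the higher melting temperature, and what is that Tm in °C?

Primer F, 40°C

Primer F: A+T=12, G+C=4 → Tm = 2(12)+4(4) = 40°C
Primer R: A+T=7, G+C=4 → Tm = 2(7)+4(4) = 30°C
40°C vs 30°C → primer F is higher.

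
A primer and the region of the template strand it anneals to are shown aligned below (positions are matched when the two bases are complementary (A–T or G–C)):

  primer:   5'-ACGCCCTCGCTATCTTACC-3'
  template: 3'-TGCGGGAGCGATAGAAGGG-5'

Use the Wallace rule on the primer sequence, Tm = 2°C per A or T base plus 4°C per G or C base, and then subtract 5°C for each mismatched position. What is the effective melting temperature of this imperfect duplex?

Primer base counts: A=3, T=5, G=2, C=9 → A+T=8, G+C=11
Perfect-match Tm = 2(8) + 4(11) = 16 + 44 = 60°C
Mismatches (positions where the bases are not complementary): 1 (at position 17)
Effective Tm = 60 − 1×5 = 60 − 5 = 55°C

55°C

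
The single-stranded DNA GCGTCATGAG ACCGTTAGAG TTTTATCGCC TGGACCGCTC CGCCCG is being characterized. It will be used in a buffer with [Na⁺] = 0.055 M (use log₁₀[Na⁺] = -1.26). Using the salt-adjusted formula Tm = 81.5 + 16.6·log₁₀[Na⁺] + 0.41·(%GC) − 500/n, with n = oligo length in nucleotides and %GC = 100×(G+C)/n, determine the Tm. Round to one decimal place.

74.7°C

Length n = 46. Base counts: C=15, G=13, T=11, A=7
G+C = 28, so %GC = 28/46 × 100 = 60.87%
Salt term: 16.6 × (-1.26) = -20.916
GC term: 0.41 × 60.87 = 24.957; length term: −500/46 = −10.87
Tm = 81.5 + (-20.916) + 24.957 − 10.87 = 74.671 → 74.7°C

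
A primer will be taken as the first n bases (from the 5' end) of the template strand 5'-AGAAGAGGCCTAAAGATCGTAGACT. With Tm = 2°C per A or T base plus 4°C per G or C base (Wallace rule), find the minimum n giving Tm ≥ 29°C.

n = 10

First 9 bases: AGAAGAGGC → Tm = 28°C (< 29°C)
First 10 bases: AGAAGAGGCC → Tm = 32°C (≥ 29°C)
Each additional base adds 2°C (A/T) or 4°C (G/C), so Tm is non-decreasing in n; n = 10 is the first length to reach 29°C.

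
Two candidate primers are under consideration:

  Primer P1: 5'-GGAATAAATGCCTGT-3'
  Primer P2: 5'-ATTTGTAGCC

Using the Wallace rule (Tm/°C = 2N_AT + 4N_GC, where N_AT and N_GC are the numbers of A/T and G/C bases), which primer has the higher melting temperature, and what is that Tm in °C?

Primer P1: A+T=9, G+C=6 → Tm = 2(9)+4(6) = 42°C
Primer P2: A+T=6, G+C=4 → Tm = 2(6)+4(4) = 28°C
42°C vs 28°C → primer P1 is higher.

Primer P1, 42°C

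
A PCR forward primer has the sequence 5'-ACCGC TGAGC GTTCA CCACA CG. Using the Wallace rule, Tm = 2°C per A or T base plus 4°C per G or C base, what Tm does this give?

Base counts: C=9, T=3, G=5, A=5
So N_AT = 8 and N_GC = 14.
Tm = 2(8) + 4(14) = 16 + 56 = 72°C

72°C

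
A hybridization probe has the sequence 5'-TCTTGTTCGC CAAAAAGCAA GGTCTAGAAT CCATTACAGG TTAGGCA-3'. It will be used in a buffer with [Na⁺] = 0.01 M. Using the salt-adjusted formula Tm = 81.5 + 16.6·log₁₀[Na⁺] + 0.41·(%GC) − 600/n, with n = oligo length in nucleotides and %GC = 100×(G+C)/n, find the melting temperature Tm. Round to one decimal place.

Length n = 47. G=10, C=10, A=15, T=12
G+C = 20, so %GC = 20/47 × 100 = 42.553%
Salt term: 16.6 × (-2) = -33.2
GC term: 0.41 × 42.553 = 17.447; length term: −600/47 = −12.766
Tm = 81.5 + (-33.2) + 17.447 − 12.766 = 52.981 → 53.0°C

53.0°C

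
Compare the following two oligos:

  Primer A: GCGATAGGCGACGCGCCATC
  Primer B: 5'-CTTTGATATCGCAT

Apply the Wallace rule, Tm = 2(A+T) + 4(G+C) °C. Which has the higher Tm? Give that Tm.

Primer A: A+T=6, G+C=14 → Tm = 2(6)+4(14) = 68°C
Primer B: A+T=9, G+C=5 → Tm = 2(9)+4(5) = 38°C
68°C vs 38°C → primer A is higher.

Primer A, 68°C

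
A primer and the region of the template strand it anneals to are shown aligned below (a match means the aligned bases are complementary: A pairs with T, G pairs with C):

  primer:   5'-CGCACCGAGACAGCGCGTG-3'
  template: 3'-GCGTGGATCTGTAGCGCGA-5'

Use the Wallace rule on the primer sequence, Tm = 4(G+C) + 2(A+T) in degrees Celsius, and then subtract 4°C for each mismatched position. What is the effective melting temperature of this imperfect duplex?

50°C

Primer base counts: A=4, T=1, G=7, C=7 → A+T=5, G+C=14
Perfect-match Tm = 2(5) + 4(14) = 10 + 56 = 66°C
Mismatches (positions where the bases are not complementary): 4 (at positions 7, 13, 18, 19)
Effective Tm = 66 − 4×4 = 66 − 16 = 50°C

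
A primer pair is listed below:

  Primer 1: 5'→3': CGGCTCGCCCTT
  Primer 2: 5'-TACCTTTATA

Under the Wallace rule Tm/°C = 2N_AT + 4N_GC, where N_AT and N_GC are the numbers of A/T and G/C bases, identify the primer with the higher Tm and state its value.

Primer 1: A+T=3, G+C=9 → Tm = 2(3)+4(9) = 42°C
Primer 2: A+T=8, G+C=2 → Tm = 2(8)+4(2) = 24°C
42°C vs 24°C → primer 1 is higher.

Primer 1, 42°C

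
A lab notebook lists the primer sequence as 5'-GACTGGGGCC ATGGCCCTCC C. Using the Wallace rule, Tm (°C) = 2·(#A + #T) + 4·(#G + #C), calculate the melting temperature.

Scanning the sequence gives A=2, C=9, T=3, G=7.
AT pairs contribute 5, GC pairs contribute 16.
Tm = 2×5 + 4×16 = 74°C

74°C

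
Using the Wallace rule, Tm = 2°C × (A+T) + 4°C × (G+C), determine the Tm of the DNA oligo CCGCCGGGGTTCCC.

Scanning the sequence gives G=5, C=7, A=0, T=2.
A+T = 2, G+C = 12
Tm = 2(2) + 4(12) = 4 + 48 = 52°C

52°C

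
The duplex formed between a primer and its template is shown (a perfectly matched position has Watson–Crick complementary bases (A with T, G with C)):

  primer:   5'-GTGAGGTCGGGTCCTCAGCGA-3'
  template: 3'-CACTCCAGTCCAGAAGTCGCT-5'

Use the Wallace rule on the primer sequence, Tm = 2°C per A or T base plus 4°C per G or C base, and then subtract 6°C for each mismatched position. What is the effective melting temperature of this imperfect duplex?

Primer base counts: A=3, T=4, G=9, C=5 → A+T=7, G+C=14
Perfect-match Tm = 2(7) + 4(14) = 14 + 56 = 70°C
Mismatches (positions where the bases are not complementary): 2 (at positions 9, 14)
Effective Tm = 70 − 2×6 = 70 − 12 = 58°C

58°C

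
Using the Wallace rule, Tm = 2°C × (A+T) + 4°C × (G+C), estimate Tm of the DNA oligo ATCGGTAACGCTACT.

Scanning the sequence gives C=4, A=4, G=3, T=4.
AT pairs contribute 8, GC pairs contribute 7.
Tm = 4·7 + 2·8 = 28 + 16 = 44°C

44°C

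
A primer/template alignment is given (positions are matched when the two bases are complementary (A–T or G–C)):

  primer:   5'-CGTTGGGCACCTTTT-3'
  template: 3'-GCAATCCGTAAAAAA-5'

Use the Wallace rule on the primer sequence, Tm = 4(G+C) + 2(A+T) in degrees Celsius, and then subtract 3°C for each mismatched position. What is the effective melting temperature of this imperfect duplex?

37°C

Primer base counts: A=1, T=6, G=4, C=4 → A+T=7, G+C=8
Perfect-match Tm = 2(7) + 4(8) = 14 + 32 = 46°C
Mismatches (positions where the bases are not complementary): 3 (at positions 5, 10, 11)
Effective Tm = 46 − 3×3 = 46 − 9 = 37°C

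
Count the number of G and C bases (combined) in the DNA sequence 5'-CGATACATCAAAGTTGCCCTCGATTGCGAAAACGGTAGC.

19

Counting bases: C=10, A=12, T=8, G=9
G+C = 9 + 10 = 19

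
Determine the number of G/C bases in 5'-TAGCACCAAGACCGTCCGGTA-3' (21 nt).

12

Scanning the sequence gives C=7, A=6, G=5, T=3.
Total G or C: 5 + 7 = 12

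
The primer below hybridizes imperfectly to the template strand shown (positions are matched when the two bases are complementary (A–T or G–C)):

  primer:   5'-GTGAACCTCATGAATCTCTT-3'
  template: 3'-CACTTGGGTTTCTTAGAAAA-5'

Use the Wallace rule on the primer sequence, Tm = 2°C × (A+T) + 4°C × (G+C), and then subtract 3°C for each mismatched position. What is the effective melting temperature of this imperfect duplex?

Primer base counts: A=5, T=7, G=3, C=5 → A+T=12, G+C=8
Perfect-match Tm = 2(12) + 4(8) = 24 + 32 = 56°C
Mismatches (positions where the bases are not complementary): 4 (at positions 8, 9, 11, 18)
Effective Tm = 56 − 4×3 = 56 − 12 = 44°C

44°C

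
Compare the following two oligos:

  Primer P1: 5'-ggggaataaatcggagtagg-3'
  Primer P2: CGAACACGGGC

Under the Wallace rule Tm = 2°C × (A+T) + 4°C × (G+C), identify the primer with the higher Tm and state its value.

Primer P1, 60°C

Primer P1: A+T=10, G+C=10 → Tm = 2(10)+4(10) = 60°C
Primer P2: A+T=3, G+C=8 → Tm = 2(3)+4(8) = 38°C
60°C vs 38°C → primer P1 is higher.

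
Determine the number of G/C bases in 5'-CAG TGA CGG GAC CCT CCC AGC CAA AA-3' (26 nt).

Scanning the sequence gives C=10, A=8, T=2, G=6.
Total G or C: 6 + 10 = 16

16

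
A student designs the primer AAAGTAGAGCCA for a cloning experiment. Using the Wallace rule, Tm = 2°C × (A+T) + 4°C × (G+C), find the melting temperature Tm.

A=6, G=3, T=1, C=2
AT pairs contribute 7, GC pairs contribute 5.
Tm = 2(7) + 4(5) = 14 + 20 = 34°C

34°C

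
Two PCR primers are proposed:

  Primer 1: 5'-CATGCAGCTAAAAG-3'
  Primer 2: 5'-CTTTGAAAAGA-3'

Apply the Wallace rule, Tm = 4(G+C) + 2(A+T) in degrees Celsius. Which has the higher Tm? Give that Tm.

Primer 1, 40°C

Primer 1: A+T=8, G+C=6 → Tm = 2(8)+4(6) = 40°C
Primer 2: A+T=8, G+C=3 → Tm = 2(8)+4(3) = 28°C
40°C vs 28°C → primer 1 is higher.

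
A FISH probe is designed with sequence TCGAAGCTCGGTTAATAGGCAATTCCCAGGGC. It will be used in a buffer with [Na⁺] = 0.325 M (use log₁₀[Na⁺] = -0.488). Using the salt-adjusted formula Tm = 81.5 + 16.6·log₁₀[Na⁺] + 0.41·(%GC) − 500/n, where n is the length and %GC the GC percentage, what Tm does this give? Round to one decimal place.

Length n = 32. Scanning the sequence gives G=9, A=8, C=8, T=7.
G+C = 17, so %GC = 17/32 × 100 = 53.125%
Salt term: 16.6 × (-0.488) = -8.101
GC term: 0.41 × 53.125 = 21.781; length term: −500/32 = −15.625
Tm = 81.5 + (-8.101) + 21.781 − 15.625 = 79.555 → 79.6°C

79.6°C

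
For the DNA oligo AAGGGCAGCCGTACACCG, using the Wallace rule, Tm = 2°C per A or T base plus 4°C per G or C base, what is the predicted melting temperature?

60°C

Scanning the sequence gives T=1, C=6, G=6, A=5.
AT pairs contribute 6, GC pairs contribute 12.
Tm = 2(6) + 4(12) = 12 + 48 = 60°C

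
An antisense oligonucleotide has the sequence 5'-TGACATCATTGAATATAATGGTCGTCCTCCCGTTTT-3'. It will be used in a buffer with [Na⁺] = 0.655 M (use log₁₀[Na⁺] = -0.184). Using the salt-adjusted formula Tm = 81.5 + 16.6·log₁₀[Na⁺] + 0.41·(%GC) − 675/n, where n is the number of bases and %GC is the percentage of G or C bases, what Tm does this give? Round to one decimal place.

75.6°C

Length n = 36. C=8, A=8, T=14, G=6
G+C = 14, so %GC = 14/36 × 100 = 38.889%
Salt term: 16.6 × (-0.184) = -3.054
GC term: 0.41 × 38.889 = 15.944; length term: −675/36 = −18.75
Tm = 81.5 + (-3.054) + 15.944 − 18.75 = 75.64 → 75.6°C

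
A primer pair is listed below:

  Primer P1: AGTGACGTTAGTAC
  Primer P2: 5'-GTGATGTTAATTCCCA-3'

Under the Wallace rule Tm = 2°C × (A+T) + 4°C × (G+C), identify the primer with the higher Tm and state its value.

Primer P1: A+T=8, G+C=6 → Tm = 2(8)+4(6) = 40°C
Primer P2: A+T=10, G+C=6 → Tm = 2(10)+4(6) = 44°C
40°C vs 44°C → primer P2 is higher.

Primer P2, 44°C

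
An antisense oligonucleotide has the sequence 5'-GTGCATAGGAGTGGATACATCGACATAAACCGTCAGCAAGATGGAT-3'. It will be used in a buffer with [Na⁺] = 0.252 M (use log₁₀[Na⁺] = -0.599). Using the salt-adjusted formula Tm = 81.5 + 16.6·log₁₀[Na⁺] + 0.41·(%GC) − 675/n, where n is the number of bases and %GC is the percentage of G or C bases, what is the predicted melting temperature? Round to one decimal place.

Length n = 46. Base counts: T=9, A=16, C=8, G=13
G+C = 21, so %GC = 21/46 × 100 = 45.652%
Salt term: 16.6 × (-0.599) = -9.943
GC term: 0.41 × 45.652 = 18.717; length term: −675/46 = −14.674
Tm = 81.5 + (-9.943) + 18.717 − 14.674 = 75.6 → 75.6°C

75.6°C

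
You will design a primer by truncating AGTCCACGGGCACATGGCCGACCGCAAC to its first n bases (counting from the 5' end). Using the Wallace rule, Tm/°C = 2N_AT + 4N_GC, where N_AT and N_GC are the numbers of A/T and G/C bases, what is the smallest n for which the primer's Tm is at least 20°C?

First 6 bases: AGTCCA → Tm = 18°C (< 20°C)
First 7 bases: AGTCCAC → Tm = 22°C (≥ 20°C)
Since every base adds ≥2°C, Tm only increases with n, so the threshold is first crossed at n = 7.

n = 7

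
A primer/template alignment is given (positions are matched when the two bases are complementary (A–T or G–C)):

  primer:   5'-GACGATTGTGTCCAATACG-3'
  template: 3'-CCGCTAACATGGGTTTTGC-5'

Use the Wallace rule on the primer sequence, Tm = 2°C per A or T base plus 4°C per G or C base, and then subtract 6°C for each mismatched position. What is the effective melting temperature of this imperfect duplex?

32°C

Primer base counts: A=5, T=5, G=5, C=4 → A+T=10, G+C=9
Perfect-match Tm = 2(10) + 4(9) = 20 + 36 = 56°C
Mismatches (positions where the bases are not complementary): 4 (at positions 2, 10, 11, 16)
Effective Tm = 56 − 4×6 = 56 − 24 = 32°C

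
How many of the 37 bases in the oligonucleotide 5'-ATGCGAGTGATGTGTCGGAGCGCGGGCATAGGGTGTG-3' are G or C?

Counting bases: C=5, A=6, G=18, T=8
G+C = 18 + 5 = 23

23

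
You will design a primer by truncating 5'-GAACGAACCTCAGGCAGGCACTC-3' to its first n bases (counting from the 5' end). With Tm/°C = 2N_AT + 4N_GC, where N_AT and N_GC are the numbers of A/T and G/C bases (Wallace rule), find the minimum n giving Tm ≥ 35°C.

First 11 bases: GAACGAACCTC → Tm = 34°C (< 35°C)
First 12 bases: GAACGAACCTCA → Tm = 36°C (≥ 35°C)
Each additional base adds 2°C (A/T) or 4°C (G/C), so Tm is non-decreasing in n; n = 12 is the first length to reach 35°C.

n = 12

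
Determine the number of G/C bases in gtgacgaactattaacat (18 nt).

6

Scanning the sequence gives G=3, T=5, A=7, C=3.
Total G or C: 3 + 3 = 6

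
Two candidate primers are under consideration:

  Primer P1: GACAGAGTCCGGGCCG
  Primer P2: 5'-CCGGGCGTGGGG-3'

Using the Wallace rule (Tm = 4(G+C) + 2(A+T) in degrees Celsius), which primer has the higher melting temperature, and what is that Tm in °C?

Primer P1, 56°C

Primer P1: A+T=4, G+C=12 → Tm = 2(4)+4(12) = 56°C
Primer P2: A+T=1, G+C=11 → Tm = 2(1)+4(11) = 46°C
56°C vs 46°C → primer P1 is higher.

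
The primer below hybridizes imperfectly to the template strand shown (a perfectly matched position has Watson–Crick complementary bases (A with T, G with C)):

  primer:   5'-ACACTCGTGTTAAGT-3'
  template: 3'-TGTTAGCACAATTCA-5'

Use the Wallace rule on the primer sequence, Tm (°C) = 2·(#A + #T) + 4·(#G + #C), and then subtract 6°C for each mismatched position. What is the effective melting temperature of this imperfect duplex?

Primer base counts: A=4, T=5, G=3, C=3 → A+T=9, G+C=6
Perfect-match Tm = 2(9) + 4(6) = 18 + 24 = 42°C
Mismatches (positions where the bases are not complementary): 1 (at position 4)
Effective Tm = 42 − 1×6 = 42 − 6 = 36°C

36°C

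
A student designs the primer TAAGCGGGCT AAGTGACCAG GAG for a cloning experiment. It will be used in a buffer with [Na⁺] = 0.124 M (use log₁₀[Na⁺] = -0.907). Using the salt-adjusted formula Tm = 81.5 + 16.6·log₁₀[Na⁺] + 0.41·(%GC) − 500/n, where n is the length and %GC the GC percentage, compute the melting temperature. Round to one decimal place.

67.9°C

Length n = 23. Counting bases: T=3, C=4, A=7, G=9
G+C = 13, so %GC = 13/23 × 100 = 56.522%
Salt term: 16.6 × (-0.907) = -15.056
GC term: 0.41 × 56.522 = 23.174; length term: −500/23 = −21.739
Tm = 81.5 + (-15.056) + 23.174 − 21.739 = 67.879 → 67.9°C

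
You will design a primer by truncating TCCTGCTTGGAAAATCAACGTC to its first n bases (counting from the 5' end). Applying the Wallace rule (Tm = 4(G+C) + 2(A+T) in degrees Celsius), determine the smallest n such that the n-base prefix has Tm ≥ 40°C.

n = 14

First 13 bases: TCCTGCTTGGAAA → Tm = 38°C (< 40°C)
First 14 bases: TCCTGCTTGGAAAA → Tm = 40°C (≥ 40°C)
Since every base adds ≥2°C, Tm only increases with n, so the threshold is first crossed at n = 14.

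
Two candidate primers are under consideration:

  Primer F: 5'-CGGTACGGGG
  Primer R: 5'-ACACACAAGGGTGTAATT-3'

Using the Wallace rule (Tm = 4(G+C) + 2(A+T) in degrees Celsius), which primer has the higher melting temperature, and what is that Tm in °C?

Primer R, 50°C

Primer F: A+T=2, G+C=8 → Tm = 2(2)+4(8) = 36°C
Primer R: A+T=11, G+C=7 → Tm = 2(11)+4(7) = 50°C
36°C vs 50°C → primer R is higher.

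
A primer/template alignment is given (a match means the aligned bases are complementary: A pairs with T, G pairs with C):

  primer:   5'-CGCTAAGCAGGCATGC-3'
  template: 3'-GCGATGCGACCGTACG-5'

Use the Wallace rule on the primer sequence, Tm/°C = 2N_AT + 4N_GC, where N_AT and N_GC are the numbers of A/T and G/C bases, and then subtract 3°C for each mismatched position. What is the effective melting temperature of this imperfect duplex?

46°C

Primer base counts: A=4, T=2, G=5, C=5 → A+T=6, G+C=10
Perfect-match Tm = 2(6) + 4(10) = 12 + 40 = 52°C
Mismatches (positions where the bases are not complementary): 2 (at positions 6, 9)
Effective Tm = 52 − 2×3 = 52 − 6 = 46°C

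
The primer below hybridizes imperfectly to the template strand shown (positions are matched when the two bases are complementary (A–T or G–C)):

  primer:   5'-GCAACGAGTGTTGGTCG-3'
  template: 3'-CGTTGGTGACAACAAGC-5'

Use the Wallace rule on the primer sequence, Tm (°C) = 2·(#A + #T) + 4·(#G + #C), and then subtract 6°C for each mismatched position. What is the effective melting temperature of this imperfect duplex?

Primer base counts: A=3, T=4, G=7, C=3 → A+T=7, G+C=10
Perfect-match Tm = 2(7) + 4(10) = 14 + 40 = 54°C
Mismatches (positions where the bases are not complementary): 3 (at positions 6, 8, 14)
Effective Tm = 54 − 3×6 = 54 − 18 = 36°C

36°C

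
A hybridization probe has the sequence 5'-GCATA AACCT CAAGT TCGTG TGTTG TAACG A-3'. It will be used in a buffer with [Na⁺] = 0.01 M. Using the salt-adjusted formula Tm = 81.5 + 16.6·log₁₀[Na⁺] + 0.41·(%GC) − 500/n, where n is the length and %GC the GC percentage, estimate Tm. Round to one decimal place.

49.4°C

Length n = 31. Base counts: A=9, T=9, G=7, C=6
G+C = 13, so %GC = 13/31 × 100 = 41.935%
Salt term: 16.6 × (-2) = -33.2
GC term: 0.41 × 41.935 = 17.193; length term: −500/31 = −16.129
Tm = 81.5 + (-33.2) + 17.193 − 16.129 = 49.364 → 49.4°C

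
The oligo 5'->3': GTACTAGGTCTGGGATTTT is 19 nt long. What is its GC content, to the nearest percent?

T=8, G=6, C=2, A=3
G+C = 6 + 2 = 8 out of 19 bases
%GC = 8/19 × 100 = 42.11% ≈ 42%

42%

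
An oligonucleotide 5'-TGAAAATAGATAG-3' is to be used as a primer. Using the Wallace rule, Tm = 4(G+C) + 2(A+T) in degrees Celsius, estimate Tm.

Scanning the sequence gives T=3, G=3, A=7, C=0.
AT pairs contribute 10, GC pairs contribute 3.
Tm = 2×10 + 4×3 = 32°C

32°C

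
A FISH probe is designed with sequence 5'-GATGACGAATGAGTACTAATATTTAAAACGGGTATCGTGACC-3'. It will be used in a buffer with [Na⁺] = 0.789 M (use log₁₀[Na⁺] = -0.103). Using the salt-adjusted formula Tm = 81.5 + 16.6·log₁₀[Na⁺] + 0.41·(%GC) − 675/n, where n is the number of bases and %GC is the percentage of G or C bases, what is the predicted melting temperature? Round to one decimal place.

Length n = 42. A=15, T=11, C=6, G=10
G+C = 16, so %GC = 16/42 × 100 = 38.095%
Salt term: 16.6 × (-0.103) = -1.71
GC term: 0.41 × 38.095 = 15.619; length term: −675/42 = −16.071
Tm = 81.5 + (-1.71) + 15.619 − 16.071 = 79.338 → 79.3°C

79.3°C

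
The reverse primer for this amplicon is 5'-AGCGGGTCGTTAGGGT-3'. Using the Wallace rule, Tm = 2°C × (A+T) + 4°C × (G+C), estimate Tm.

52°C

A=2, G=8, T=4, C=2
AT pairs contribute 6, GC pairs contribute 10.
Tm = 4·10 + 2·6 = 40 + 12 = 52°C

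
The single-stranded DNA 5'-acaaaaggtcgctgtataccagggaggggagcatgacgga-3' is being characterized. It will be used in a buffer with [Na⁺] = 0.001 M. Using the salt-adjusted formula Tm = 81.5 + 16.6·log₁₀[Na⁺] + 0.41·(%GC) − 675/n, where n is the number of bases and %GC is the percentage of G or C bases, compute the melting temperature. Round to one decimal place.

37.4°C

Length n = 40. Scanning the sequence gives G=15, C=7, A=13, T=5.
G+C = 22, so %GC = 22/40 × 100 = 55%
Salt term: 16.6 × (-3) = -49.8
GC term: 0.41 × 55 = 22.55; length term: −675/40 = −16.875
Tm = 81.5 + (-49.8) + 22.55 − 16.875 = 37.375 → 37.4°C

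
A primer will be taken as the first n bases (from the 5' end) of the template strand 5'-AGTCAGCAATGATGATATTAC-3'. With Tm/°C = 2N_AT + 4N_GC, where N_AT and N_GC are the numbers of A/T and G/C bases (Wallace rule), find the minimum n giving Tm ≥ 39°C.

First 13 bases: AGTCAGCAATGAT → Tm = 36°C (< 39°C)
First 14 bases: AGTCAGCAATGATG → Tm = 40°C (≥ 39°C)
Each additional base adds 2°C (A/T) or 4°C (G/C), so Tm is non-decreasing in n; n = 14 is the first length to reach 39°C.

n = 14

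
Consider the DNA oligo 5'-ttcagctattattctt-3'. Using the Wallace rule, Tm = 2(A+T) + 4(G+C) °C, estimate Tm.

Base counts: T=9, A=3, C=3, G=1
A+T = 12, G+C = 4
Tm = 2(12) + 4(4) = 24 + 16 = 40°C

40°C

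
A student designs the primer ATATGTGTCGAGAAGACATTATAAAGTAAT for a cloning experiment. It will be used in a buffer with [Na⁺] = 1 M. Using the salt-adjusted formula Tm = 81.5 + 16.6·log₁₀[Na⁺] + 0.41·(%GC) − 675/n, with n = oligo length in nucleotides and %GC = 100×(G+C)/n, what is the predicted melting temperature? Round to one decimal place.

69.9°C

Length n = 30. G=6, A=13, T=9, C=2
G+C = 8, so %GC = 8/30 × 100 = 26.667%
Salt term: 16.6 × (0) = 0
GC term: 0.41 × 26.667 = 10.933; length term: −675/30 = −22.5
Tm = 81.5 + (0) + 10.933 − 22.5 = 69.933 → 69.9°C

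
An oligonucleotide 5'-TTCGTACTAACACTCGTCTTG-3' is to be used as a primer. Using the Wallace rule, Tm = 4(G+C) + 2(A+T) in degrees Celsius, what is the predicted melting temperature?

Base counts: A=4, G=3, C=6, T=8
A+T = 12, G+C = 9
Tm = 4·9 + 2·12 = 36 + 24 = 60°C

60°C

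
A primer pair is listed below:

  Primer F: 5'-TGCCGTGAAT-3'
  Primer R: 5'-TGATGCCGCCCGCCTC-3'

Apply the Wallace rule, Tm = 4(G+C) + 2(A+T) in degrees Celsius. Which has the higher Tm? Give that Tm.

Primer F: A+T=5, G+C=5 → Tm = 2(5)+4(5) = 30°C
Primer R: A+T=4, G+C=12 → Tm = 2(4)+4(12) = 56°C
30°C vs 56°C → primer R is higher.

Primer R, 56°C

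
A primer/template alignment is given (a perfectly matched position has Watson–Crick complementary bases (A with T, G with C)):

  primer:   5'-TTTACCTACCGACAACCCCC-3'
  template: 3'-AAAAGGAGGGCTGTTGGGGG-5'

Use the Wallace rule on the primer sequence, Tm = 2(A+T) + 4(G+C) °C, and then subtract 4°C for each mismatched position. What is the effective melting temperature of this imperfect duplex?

54°C

Primer base counts: A=5, T=4, G=1, C=10 → A+T=9, G+C=11
Perfect-match Tm = 2(9) + 4(11) = 18 + 44 = 62°C
Mismatches (positions where the bases are not complementary): 2 (at positions 4, 8)
Effective Tm = 62 − 2×4 = 62 − 8 = 54°C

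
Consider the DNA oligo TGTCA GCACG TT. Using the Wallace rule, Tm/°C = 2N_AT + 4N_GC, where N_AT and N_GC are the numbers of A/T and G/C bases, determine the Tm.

36°C

C=3, T=4, A=2, G=3
AT pairs contribute 6, GC pairs contribute 6.
Tm = 4·6 + 2·6 = 24 + 12 = 36°C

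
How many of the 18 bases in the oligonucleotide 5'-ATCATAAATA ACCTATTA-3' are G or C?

C=3, G=0, T=6, A=9
G+C = 0 + 3 = 3

3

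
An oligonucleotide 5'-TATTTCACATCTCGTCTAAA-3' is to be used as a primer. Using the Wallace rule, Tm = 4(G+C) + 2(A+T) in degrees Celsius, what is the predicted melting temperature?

52°C

Scanning the sequence gives C=5, G=1, A=6, T=8.
So N_AT = 14 and N_GC = 6.
Tm = 2(14) + 4(6) = 28 + 24 = 52°C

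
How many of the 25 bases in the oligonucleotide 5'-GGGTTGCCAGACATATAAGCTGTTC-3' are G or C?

T=7, C=5, A=6, G=7
G+C = 7 + 5 = 12

12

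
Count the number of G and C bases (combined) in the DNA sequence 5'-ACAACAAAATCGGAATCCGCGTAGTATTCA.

12

Base counts: T=6, G=5, C=7, A=12
G+C = 5 + 7 = 12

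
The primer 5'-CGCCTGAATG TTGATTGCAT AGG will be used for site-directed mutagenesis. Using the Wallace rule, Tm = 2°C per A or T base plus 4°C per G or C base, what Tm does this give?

Base counts: T=7, C=4, G=7, A=5
AT pairs contribute 12, GC pairs contribute 11.
Tm = 2×12 + 4×11 = 68°C

68°C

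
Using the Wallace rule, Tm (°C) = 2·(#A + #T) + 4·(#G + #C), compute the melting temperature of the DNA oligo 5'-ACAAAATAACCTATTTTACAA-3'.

50°C

C=4, T=6, A=11, G=0
A+T = 17, G+C = 4
Tm = 2(17) + 4(4) = 34 + 16 = 50°C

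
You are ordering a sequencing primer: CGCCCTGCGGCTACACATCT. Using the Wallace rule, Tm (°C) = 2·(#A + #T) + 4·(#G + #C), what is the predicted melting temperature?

Base counts: T=4, A=3, G=4, C=9
AT pairs contribute 7, GC pairs contribute 13.
Tm = 2×7 + 4×13 = 66°C

66°C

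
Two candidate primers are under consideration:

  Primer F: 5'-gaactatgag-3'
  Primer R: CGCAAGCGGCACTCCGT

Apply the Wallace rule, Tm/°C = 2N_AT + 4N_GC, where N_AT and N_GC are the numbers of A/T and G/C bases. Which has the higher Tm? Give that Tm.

Primer F: A+T=6, G+C=4 → Tm = 2(6)+4(4) = 28°C
Primer R: A+T=5, G+C=12 → Tm = 2(5)+4(12) = 58°C
28°C vs 58°C → primer R is higher.

Primer R, 58°C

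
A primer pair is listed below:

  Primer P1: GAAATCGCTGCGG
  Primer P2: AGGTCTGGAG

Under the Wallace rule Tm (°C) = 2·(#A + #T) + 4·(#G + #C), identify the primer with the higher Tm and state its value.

Primer P1: A+T=5, G+C=8 → Tm = 2(5)+4(8) = 42°C
Primer P2: A+T=4, G+C=6 → Tm = 2(4)+4(6) = 32°C
42°C vs 32°C → primer P1 is higher.

Primer P1, 42°C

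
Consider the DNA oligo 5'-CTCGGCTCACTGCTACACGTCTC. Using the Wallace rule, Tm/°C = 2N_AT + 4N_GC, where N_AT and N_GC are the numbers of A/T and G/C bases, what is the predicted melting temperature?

Counting bases: G=4, A=3, C=10, T=6
So N_AT = 9 and N_GC = 14.
Tm = 4·14 + 2·9 = 56 + 18 = 74°C

74°C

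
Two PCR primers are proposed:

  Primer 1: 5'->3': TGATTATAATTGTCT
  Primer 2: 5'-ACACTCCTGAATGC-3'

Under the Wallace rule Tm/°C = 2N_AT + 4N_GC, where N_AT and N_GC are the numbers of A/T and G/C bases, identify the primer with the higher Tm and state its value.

Primer 2, 42°C

Primer 1: A+T=12, G+C=3 → Tm = 2(12)+4(3) = 36°C
Primer 2: A+T=7, G+C=7 → Tm = 2(7)+4(7) = 42°C
36°C vs 42°C → primer 2 is higher.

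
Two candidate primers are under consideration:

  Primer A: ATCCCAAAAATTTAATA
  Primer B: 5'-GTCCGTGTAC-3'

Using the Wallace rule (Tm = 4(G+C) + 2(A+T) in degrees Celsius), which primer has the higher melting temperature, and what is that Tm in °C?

Primer A: A+T=14, G+C=3 → Tm = 2(14)+4(3) = 40°C
Primer B: A+T=4, G+C=6 → Tm = 2(4)+4(6) = 32°C
40°C vs 32°C → primer A is higher.

Primer A, 40°C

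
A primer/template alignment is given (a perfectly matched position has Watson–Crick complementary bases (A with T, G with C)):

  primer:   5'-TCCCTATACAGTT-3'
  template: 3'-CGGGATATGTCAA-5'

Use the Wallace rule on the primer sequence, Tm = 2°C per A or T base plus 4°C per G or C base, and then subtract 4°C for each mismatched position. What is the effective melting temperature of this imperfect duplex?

Primer base counts: A=3, T=5, G=1, C=4 → A+T=8, G+C=5
Perfect-match Tm = 2(8) + 4(5) = 16 + 20 = 36°C
Mismatches (positions where the bases are not complementary): 1 (at position 1)
Effective Tm = 36 − 1×4 = 36 − 4 = 32°C

32°C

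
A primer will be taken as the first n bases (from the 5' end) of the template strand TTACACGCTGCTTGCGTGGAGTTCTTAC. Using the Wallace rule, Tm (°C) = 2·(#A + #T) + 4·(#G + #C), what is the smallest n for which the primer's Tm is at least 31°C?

n = 11

First 10 bases: TTACACGCTG → Tm = 30°C (< 31°C)
First 11 bases: TTACACGCTGC → Tm = 34°C (≥ 31°C)
Each additional base adds 2°C (A/T) or 4°C (G/C), so Tm is non-decreasing in n; n = 11 is the first length to reach 31°C.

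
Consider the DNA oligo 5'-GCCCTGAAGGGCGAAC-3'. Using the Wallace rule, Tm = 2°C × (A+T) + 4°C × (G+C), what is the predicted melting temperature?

Base counts: C=5, A=4, T=1, G=6
So N_AT = 5 and N_GC = 11.
Tm = 4·11 + 2·5 = 44 + 10 = 54°C

54°C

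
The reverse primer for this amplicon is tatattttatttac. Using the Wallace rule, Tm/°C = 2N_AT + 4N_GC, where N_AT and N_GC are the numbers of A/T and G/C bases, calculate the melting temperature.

30°C

Base counts: C=1, A=4, G=0, T=9
AT pairs contribute 13, GC pairs contribute 1.
Tm = 4·1 + 2·13 = 4 + 26 = 30°C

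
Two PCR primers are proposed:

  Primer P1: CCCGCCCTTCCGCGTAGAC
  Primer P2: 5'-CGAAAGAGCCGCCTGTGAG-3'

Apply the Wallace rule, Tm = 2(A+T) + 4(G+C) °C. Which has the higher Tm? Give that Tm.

Primer P1, 66°C

Primer P1: A+T=5, G+C=14 → Tm = 2(5)+4(14) = 66°C
Primer P2: A+T=7, G+C=12 → Tm = 2(7)+4(12) = 62°C
66°C vs 62°C → primer P1 is higher.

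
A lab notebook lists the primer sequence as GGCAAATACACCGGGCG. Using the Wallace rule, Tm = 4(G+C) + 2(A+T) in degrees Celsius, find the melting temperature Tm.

56°C

T=1, A=5, G=6, C=5
AT pairs contribute 6, GC pairs contribute 11.
Tm = 2×6 + 4×11 = 56°C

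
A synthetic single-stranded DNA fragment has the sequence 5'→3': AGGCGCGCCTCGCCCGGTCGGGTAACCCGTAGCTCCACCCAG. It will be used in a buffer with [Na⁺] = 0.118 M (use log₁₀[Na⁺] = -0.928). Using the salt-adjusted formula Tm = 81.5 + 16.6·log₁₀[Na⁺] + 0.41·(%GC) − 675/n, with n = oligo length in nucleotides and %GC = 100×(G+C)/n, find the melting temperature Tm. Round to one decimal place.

80.3°C

Length n = 42. Base counts: C=18, A=6, T=5, G=13
G+C = 31, so %GC = 31/42 × 100 = 73.81%
Salt term: 16.6 × (-0.928) = -15.405
GC term: 0.41 × 73.81 = 30.262; length term: −675/42 = −16.071
Tm = 81.5 + (-15.405) + 30.262 − 16.071 = 80.286 → 80.3°C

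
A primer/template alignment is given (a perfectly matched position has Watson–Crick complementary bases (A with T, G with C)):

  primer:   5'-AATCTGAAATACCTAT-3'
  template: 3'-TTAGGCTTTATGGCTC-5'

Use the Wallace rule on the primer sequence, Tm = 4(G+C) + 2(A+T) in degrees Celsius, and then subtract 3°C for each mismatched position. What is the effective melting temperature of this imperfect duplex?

Primer base counts: A=7, T=5, G=1, C=3 → A+T=12, G+C=4
Perfect-match Tm = 2(12) + 4(4) = 24 + 16 = 40°C
Mismatches (positions where the bases are not complementary): 3 (at positions 5, 14, 16)
Effective Tm = 40 − 3×3 = 40 − 9 = 31°C

31°C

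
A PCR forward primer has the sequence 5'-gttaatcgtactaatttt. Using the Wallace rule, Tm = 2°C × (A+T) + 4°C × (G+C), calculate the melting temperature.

Counting bases: T=9, C=2, A=5, G=2
A+T = 14, G+C = 4
Tm = 4·4 + 2·14 = 16 + 28 = 44°C

44°C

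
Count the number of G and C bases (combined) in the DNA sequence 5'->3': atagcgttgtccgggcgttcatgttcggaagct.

Counting bases: A=5, T=10, G=11, C=7
G+C = 11 + 7 = 18

18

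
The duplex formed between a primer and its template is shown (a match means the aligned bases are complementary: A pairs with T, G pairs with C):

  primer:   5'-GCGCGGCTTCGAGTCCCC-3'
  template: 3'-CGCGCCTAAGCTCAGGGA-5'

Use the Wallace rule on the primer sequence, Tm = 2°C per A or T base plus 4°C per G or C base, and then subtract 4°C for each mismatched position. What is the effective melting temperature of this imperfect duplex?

56°C

Primer base counts: A=1, T=3, G=6, C=8 → A+T=4, G+C=14
Perfect-match Tm = 2(4) + 4(14) = 8 + 56 = 64°C
Mismatches (positions where the bases are not complementary): 2 (at positions 7, 18)
Effective Tm = 64 − 2×4 = 64 − 8 = 56°C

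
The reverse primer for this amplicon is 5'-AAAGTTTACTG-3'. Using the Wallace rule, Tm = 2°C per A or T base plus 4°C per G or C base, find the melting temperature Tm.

Base counts: A=4, G=2, T=4, C=1
AT pairs contribute 8, GC pairs contribute 3.
Tm = 2×8 + 4×3 = 28°C

28°C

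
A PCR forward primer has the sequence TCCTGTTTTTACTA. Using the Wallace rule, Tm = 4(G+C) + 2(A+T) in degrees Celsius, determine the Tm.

36°C

A=2, G=1, T=8, C=3
A+T = 10, G+C = 4
Tm = 2(10) + 4(4) = 20 + 16 = 36°C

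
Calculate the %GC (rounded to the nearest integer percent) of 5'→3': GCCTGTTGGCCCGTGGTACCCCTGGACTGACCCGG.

71%

A=3, C=13, G=12, T=7
G+C = 12 + 13 = 25 out of 35 bases
%GC = 25/35 × 100 = 71.43% ≈ 71%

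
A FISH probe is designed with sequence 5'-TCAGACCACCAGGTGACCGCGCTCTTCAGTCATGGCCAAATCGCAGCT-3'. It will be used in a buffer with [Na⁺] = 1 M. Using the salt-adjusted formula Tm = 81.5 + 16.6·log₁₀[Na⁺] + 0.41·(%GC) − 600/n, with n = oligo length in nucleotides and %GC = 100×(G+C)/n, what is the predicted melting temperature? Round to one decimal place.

Length n = 48. Base counts: T=9, C=17, A=11, G=11
G+C = 28, so %GC = 28/48 × 100 = 58.333%
Salt term: 16.6 × (0) = 0
GC term: 0.41 × 58.333 = 23.917; length term: −600/48 = −12.5
Tm = 81.5 + (0) + 23.917 − 12.5 = 92.917 → 92.9°C

92.9°C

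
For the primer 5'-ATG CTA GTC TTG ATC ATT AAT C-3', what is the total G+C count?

Counting bases: A=6, T=9, C=4, G=3
G+C = 3 + 4 = 7

7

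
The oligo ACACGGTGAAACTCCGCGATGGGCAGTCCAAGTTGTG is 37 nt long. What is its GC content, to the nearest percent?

57%

A=9, T=7, G=12, C=9
G+C = 12 + 9 = 21 out of 37 bases
%GC = 21/37 × 100 = 56.76% ≈ 57%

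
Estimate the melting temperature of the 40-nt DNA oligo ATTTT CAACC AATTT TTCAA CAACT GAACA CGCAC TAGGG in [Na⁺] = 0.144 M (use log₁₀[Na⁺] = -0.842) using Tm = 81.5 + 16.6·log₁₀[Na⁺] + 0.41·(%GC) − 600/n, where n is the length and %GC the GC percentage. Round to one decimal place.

Length n = 40. Scanning the sequence gives A=14, C=10, T=11, G=5.
G+C = 15, so %GC = 15/40 × 100 = 37.5%
Salt term: 16.6 × (-0.842) = -13.977
GC term: 0.41 × 37.5 = 15.375; length term: −600/40 = −15
Tm = 81.5 + (-13.977) + 15.375 − 15 = 67.898 → 67.9°C

67.9°C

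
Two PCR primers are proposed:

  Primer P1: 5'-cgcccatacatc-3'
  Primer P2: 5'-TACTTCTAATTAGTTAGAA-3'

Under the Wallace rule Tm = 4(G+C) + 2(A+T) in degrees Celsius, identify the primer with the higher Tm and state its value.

Primer P2, 46°C

Primer P1: A+T=5, G+C=7 → Tm = 2(5)+4(7) = 38°C
Primer P2: A+T=15, G+C=4 → Tm = 2(15)+4(4) = 46°C
38°C vs 46°C → primer P2 is higher.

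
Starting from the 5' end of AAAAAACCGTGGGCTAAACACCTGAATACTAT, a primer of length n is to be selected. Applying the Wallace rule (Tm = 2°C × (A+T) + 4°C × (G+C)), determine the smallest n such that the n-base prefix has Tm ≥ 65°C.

First 22 bases: AAAAAACCGTGGGCTAAACACC → Tm = 64°C (< 65°C)
First 23 bases: AAAAAACCGTGGGCTAAACACCT → Tm = 66°C (≥ 65°C)
Each additional base adds 2°C (A/T) or 4°C (G/C), so Tm is non-decreasing in n; n = 23 is the first length to reach 65°C.

n = 23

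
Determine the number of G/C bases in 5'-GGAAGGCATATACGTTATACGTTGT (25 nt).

Scanning the sequence gives T=8, A=7, G=7, C=3.
G+C = 7 + 3 = 10

10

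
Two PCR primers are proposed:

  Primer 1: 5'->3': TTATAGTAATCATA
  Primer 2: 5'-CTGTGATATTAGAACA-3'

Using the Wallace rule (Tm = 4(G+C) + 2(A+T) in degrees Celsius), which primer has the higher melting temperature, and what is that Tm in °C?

Primer 1: A+T=12, G+C=2 → Tm = 2(12)+4(2) = 32°C
Primer 2: A+T=11, G+C=5 → Tm = 2(11)+4(5) = 42°C
32°C vs 42°C → primer 2 is higher.

Primer 2, 42°C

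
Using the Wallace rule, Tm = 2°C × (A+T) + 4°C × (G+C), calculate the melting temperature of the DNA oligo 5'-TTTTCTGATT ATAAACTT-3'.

42°C

A=5, C=2, T=10, G=1
A+T = 15, G+C = 3
Tm = 2(15) + 4(3) = 30 + 12 = 42°C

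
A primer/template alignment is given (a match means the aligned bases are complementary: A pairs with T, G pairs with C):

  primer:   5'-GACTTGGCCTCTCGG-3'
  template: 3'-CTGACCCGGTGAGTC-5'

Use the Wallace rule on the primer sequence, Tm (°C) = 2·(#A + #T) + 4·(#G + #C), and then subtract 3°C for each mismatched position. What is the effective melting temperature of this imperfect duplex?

41°C

Primer base counts: A=1, T=4, G=5, C=5 → A+T=5, G+C=10
Perfect-match Tm = 2(5) + 4(10) = 10 + 40 = 50°C
Mismatches (positions where the bases are not complementary): 3 (at positions 5, 10, 14)
Effective Tm = 50 − 3×3 = 50 − 9 = 41°C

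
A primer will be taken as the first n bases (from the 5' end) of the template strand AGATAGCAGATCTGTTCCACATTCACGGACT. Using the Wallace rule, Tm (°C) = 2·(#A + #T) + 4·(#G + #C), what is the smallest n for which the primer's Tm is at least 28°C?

First 9 bases: AGATAGCAG → Tm = 26°C (< 28°C)
First 10 bases: AGATAGCAGA → Tm = 28°C (≥ 28°C)
Each additional base adds 2°C (A/T) or 4°C (G/C), so Tm is non-decreasing in n; n = 10 is the first length to reach 28°C.

n = 10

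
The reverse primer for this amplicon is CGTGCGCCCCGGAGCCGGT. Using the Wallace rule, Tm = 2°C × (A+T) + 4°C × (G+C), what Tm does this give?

Base counts: C=8, A=1, G=8, T=2
A+T = 3, G+C = 16
Tm = 2(3) + 4(16) = 6 + 64 = 70°C

70°C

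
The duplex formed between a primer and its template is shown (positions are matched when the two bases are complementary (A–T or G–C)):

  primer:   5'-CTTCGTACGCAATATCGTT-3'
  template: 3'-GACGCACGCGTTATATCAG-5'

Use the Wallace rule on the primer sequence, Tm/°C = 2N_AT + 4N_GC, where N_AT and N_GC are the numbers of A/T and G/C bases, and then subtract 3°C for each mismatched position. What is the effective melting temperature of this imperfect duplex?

42°C

Primer base counts: A=4, T=7, G=3, C=5 → A+T=11, G+C=8
Perfect-match Tm = 2(11) + 4(8) = 22 + 32 = 54°C
Mismatches (positions where the bases are not complementary): 4 (at positions 3, 7, 16, 19)
Effective Tm = 54 − 4×3 = 54 − 12 = 42°C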